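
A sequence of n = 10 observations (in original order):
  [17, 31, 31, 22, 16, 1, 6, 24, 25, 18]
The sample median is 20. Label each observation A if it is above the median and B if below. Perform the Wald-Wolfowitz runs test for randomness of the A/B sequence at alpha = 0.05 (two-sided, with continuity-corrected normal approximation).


Step 1: Compute median = 20; label A = above, B = below.
Labels in order: BAAABBBAAB  (n_A = 5, n_B = 5)
Step 2: Count runs R = 5.
Step 3: Under H0 (random ordering), E[R] = 2*n_A*n_B/(n_A+n_B) + 1 = 2*5*5/10 + 1 = 6.0000.
        Var[R] = 2*n_A*n_B*(2*n_A*n_B - n_A - n_B) / ((n_A+n_B)^2 * (n_A+n_B-1)) = 2000/900 = 2.2222.
        SD[R] = 1.4907.
Step 4: Continuity-corrected z = (R + 0.5 - E[R]) / SD[R] = (5 + 0.5 - 6.0000) / 1.4907 = -0.3354.
Step 5: Two-sided p-value via normal approximation = 2*(1 - Phi(|z|)) = 0.737316.
Step 6: alpha = 0.05. fail to reject H0.

R = 5, z = -0.3354, p = 0.737316, fail to reject H0.


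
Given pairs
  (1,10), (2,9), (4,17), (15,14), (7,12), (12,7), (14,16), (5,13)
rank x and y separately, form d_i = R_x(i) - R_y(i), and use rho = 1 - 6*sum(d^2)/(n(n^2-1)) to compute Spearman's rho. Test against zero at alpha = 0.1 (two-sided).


Step 1: Rank x and y separately (midranks; no ties here).
rank(x): 1->1, 2->2, 4->3, 15->8, 7->5, 12->6, 14->7, 5->4
rank(y): 10->3, 9->2, 17->8, 14->6, 12->4, 7->1, 16->7, 13->5
Step 2: d_i = R_x(i) - R_y(i); compute d_i^2.
  (1-3)^2=4, (2-2)^2=0, (3-8)^2=25, (8-6)^2=4, (5-4)^2=1, (6-1)^2=25, (7-7)^2=0, (4-5)^2=1
sum(d^2) = 60.
Step 3: rho = 1 - 6*60 / (8*(8^2 - 1)) = 1 - 360/504 = 0.285714.
Step 4: Under H0, t = rho * sqrt((n-2)/(1-rho^2)) = 0.7303 ~ t(6).
Step 5: Two-sided p-value from the t-distribution with 6 df = 0.492726.
Step 6: alpha = 0.1. fail to reject H0.

rho = 0.2857, p = 0.492726, fail to reject H0 at alpha = 0.1.


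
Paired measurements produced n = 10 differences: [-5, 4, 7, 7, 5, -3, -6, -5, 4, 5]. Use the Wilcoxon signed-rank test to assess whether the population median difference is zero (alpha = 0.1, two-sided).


Step 1: Drop any zero differences (none here) and take |d_i|.
|d| = [5, 4, 7, 7, 5, 3, 6, 5, 4, 5]
Step 2: Midrank |d_i| (ties get averaged ranks).
ranks: |5|->5.5, |4|->2.5, |7|->9.5, |7|->9.5, |5|->5.5, |3|->1, |6|->8, |5|->5.5, |4|->2.5, |5|->5.5
Step 3: Attach original signs; sum ranks with positive sign and with negative sign.
W+ = 2.5 + 9.5 + 9.5 + 5.5 + 2.5 + 5.5 = 35
W- = 5.5 + 1 + 8 + 5.5 = 20
(Check: W+ + W- = 55 should equal n(n+1)/2 = 55.)
Step 4: Test statistic W = min(W+, W-) = 20.
Step 5: Ties in |d|, so use the tie-corrected normal approximation.
        E[W] = n(n+1)/4 = 10*11/4 = 27.5.
        Tie groups: |d|=4 (t=2), |d|=5 (t=4), |d|=7 (t=2); sum(t^3 - t) = 72.
        Var[W] = n(n+1)(2n+1)/24 - sum(t^3-t)/48 = 2310/24 - 72/48 = 94.75.
        z = (W - E[W]) / sqrt(Var[W]) = (20 - 27.5) / 9.7340 = -0.7705.
        Two-sided p = 2*Phi(z) = 0.441004.
Step 6: alpha = 0.1. fail to reject H0.

W+ = 35, W- = 20, W = min = 20, p = 0.441004, fail to reject H0.


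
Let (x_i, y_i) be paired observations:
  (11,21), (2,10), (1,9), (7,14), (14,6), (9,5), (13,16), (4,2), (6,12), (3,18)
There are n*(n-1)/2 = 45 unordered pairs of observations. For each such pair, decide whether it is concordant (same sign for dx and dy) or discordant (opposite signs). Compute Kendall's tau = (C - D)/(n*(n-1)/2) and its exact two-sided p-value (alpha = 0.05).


Step 1: Enumerate the 45 unordered pairs (i,j) with i<j and classify each by sign(x_j-x_i) * sign(y_j-y_i).
  (1,2):dx=-9,dy=-11->C; (1,3):dx=-10,dy=-12->C; (1,4):dx=-4,dy=-7->C; (1,5):dx=+3,dy=-15->D
  (1,6):dx=-2,dy=-16->C; (1,7):dx=+2,dy=-5->D; (1,8):dx=-7,dy=-19->C; (1,9):dx=-5,dy=-9->C
  (1,10):dx=-8,dy=-3->C; (2,3):dx=-1,dy=-1->C; (2,4):dx=+5,dy=+4->C; (2,5):dx=+12,dy=-4->D
  (2,6):dx=+7,dy=-5->D; (2,7):dx=+11,dy=+6->C; (2,8):dx=+2,dy=-8->D; (2,9):dx=+4,dy=+2->C
  (2,10):dx=+1,dy=+8->C; (3,4):dx=+6,dy=+5->C; (3,5):dx=+13,dy=-3->D; (3,6):dx=+8,dy=-4->D
  (3,7):dx=+12,dy=+7->C; (3,8):dx=+3,dy=-7->D; (3,9):dx=+5,dy=+3->C; (3,10):dx=+2,dy=+9->C
  (4,5):dx=+7,dy=-8->D; (4,6):dx=+2,dy=-9->D; (4,7):dx=+6,dy=+2->C; (4,8):dx=-3,dy=-12->C
  (4,9):dx=-1,dy=-2->C; (4,10):dx=-4,dy=+4->D; (5,6):dx=-5,dy=-1->C; (5,7):dx=-1,dy=+10->D
  (5,8):dx=-10,dy=-4->C; (5,9):dx=-8,dy=+6->D; (5,10):dx=-11,dy=+12->D; (6,7):dx=+4,dy=+11->C
  (6,8):dx=-5,dy=-3->C; (6,9):dx=-3,dy=+7->D; (6,10):dx=-6,dy=+13->D; (7,8):dx=-9,dy=-14->C
  (7,9):dx=-7,dy=-4->C; (7,10):dx=-10,dy=+2->D; (8,9):dx=+2,dy=+10->C; (8,10):dx=-1,dy=+16->D
  (9,10):dx=-3,dy=+6->D
Step 2: C = 26, D = 19, total pairs = 45.
Step 3: tau = (C - D)/(n(n-1)/2) = (26 - 19)/45 = 0.155556.
Step 4: Exact two-sided p-value (enumerate n! = 3628800 permutations of y under H0): p = 0.600654.
Step 5: alpha = 0.05. fail to reject H0.

tau_b = 0.1556 (C=26, D=19), p = 0.600654, fail to reject H0.


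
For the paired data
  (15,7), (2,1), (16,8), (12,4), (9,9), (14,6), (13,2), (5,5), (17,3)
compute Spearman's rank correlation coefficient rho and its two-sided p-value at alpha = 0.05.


Step 1: Rank x and y separately (midranks; no ties here).
rank(x): 15->7, 2->1, 16->8, 12->4, 9->3, 14->6, 13->5, 5->2, 17->9
rank(y): 7->7, 1->1, 8->8, 4->4, 9->9, 6->6, 2->2, 5->5, 3->3
Step 2: d_i = R_x(i) - R_y(i); compute d_i^2.
  (7-7)^2=0, (1-1)^2=0, (8-8)^2=0, (4-4)^2=0, (3-9)^2=36, (6-6)^2=0, (5-2)^2=9, (2-5)^2=9, (9-3)^2=36
sum(d^2) = 90.
Step 3: rho = 1 - 6*90 / (9*(9^2 - 1)) = 1 - 540/720 = 0.250000.
Step 4: Under H0, t = rho * sqrt((n-2)/(1-rho^2)) = 0.6831 ~ t(7).
Step 5: Two-sided p-value from the t-distribution with 7 df = 0.516490.
Step 6: alpha = 0.05. fail to reject H0.

rho = 0.2500, p = 0.516490, fail to reject H0 at alpha = 0.05.


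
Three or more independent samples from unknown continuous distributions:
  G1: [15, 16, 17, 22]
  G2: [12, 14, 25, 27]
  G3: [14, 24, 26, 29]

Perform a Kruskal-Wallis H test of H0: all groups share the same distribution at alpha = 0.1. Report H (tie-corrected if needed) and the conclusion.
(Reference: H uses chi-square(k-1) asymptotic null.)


Step 1: Combine all N = 12 observations and assign midranks.
sorted (value, group, rank): (12,G2,1), (14,G2,2.5), (14,G3,2.5), (15,G1,4), (16,G1,5), (17,G1,6), (22,G1,7), (24,G3,8), (25,G2,9), (26,G3,10), (27,G2,11), (29,G3,12)
Step 2: Sum ranks within each group.
R_1 = 22 (n_1 = 4)
R_2 = 23.5 (n_2 = 4)
R_3 = 32.5 (n_3 = 4)
Step 3: H = 12/(N(N+1)) * sum(R_i^2/n_i) - 3(N+1)
     = 12/(12*13) * (22^2/4 + 23.5^2/4 + 32.5^2/4) - 3*13
     = 0.076923 * 523.125 - 39
     = 1.240385.
Step 4: Ties present; correction factor C = 1 - 6/(12^3 - 12) = 0.996503. Corrected H = 1.240385 / 0.996503 = 1.244737.
Step 5: Under H0, H ~ chi^2(2); p-value = 0.536672.
Step 6: alpha = 0.1. fail to reject H0.

H = 1.2447, df = 2, p = 0.536672, fail to reject H0.


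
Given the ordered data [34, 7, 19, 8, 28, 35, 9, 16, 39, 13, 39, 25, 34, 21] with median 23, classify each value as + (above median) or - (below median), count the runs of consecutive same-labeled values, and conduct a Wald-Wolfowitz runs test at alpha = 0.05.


Step 1: Compute median = 23; label A = above, B = below.
Labels in order: ABBBAABBABAAAB  (n_A = 7, n_B = 7)
Step 2: Count runs R = 8.
Step 3: Under H0 (random ordering), E[R] = 2*n_A*n_B/(n_A+n_B) + 1 = 2*7*7/14 + 1 = 8.0000.
        Var[R] = 2*n_A*n_B*(2*n_A*n_B - n_A - n_B) / ((n_A+n_B)^2 * (n_A+n_B-1)) = 8232/2548 = 3.2308.
        SD[R] = 1.7974.
Step 4: R = E[R], so z = 0 with no continuity correction.
Step 5: Two-sided p-value via normal approximation = 2*(1 - Phi(|z|)) = 1.000000.
Step 6: alpha = 0.05. fail to reject H0.

R = 8, z = 0.0000, p = 1.000000, fail to reject H0.


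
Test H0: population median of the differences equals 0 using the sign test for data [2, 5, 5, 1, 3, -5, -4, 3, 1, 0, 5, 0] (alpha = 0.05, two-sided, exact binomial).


Step 1: Discard zero differences. Original n = 12; n_eff = number of nonzero differences = 10.
Nonzero differences (with sign): +2, +5, +5, +1, +3, -5, -4, +3, +1, +5
Step 2: Count signs: positive = 8, negative = 2.
Step 3: Under H0: P(positive) = 0.5, so the number of positives S ~ Bin(10, 0.5).
Step 4: Two-sided exact p-value = sum of Bin(10,0.5) probabilities at or below the observed probability = 0.109375.
Step 5: alpha = 0.05. fail to reject H0.

n_eff = 10, pos = 8, neg = 2, p = 0.109375, fail to reject H0.


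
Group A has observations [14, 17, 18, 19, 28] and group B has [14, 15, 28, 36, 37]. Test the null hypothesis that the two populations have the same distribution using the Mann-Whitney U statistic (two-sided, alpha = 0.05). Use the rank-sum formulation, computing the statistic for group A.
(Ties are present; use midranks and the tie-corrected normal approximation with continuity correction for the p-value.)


Step 1: Combine and sort all 10 observations; assign midranks.
sorted (value, group): (14,X), (14,Y), (15,Y), (17,X), (18,X), (19,X), (28,X), (28,Y), (36,Y), (37,Y)
ranks: 14->1.5, 14->1.5, 15->3, 17->4, 18->5, 19->6, 28->7.5, 28->7.5, 36->9, 37->10
Step 2: Rank sum for X: R1 = 1.5 + 4 + 5 + 6 + 7.5 = 24.
Step 3: U_X = R1 - n1(n1+1)/2 = 24 - 5*6/2 = 24 - 15 = 9.
       U_Y = n1*n2 - U_X = 25 - 9 = 16.
Step 4: Ties are present, so use the tie-corrected normal approximation (with continuity correction) for the p-value.
Step 5: p-value = 0.528359; compare to alpha = 0.05. fail to reject H0.

U_X = 9, p = 0.528359, fail to reject H0 at alpha = 0.05.


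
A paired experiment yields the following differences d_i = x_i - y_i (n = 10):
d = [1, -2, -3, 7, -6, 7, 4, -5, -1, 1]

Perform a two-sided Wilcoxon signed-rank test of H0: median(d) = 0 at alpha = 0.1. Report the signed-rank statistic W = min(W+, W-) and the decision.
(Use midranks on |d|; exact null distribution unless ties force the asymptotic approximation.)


Step 1: Drop any zero differences (none here) and take |d_i|.
|d| = [1, 2, 3, 7, 6, 7, 4, 5, 1, 1]
Step 2: Midrank |d_i| (ties get averaged ranks).
ranks: |1|->2, |2|->4, |3|->5, |7|->9.5, |6|->8, |7|->9.5, |4|->6, |5|->7, |1|->2, |1|->2
Step 3: Attach original signs; sum ranks with positive sign and with negative sign.
W+ = 2 + 9.5 + 9.5 + 6 + 2 = 29
W- = 4 + 5 + 8 + 7 + 2 = 26
(Check: W+ + W- = 55 should equal n(n+1)/2 = 55.)
Step 4: Test statistic W = min(W+, W-) = 26.
Step 5: Ties in |d|, so use the tie-corrected normal approximation.
        E[W] = n(n+1)/4 = 10*11/4 = 27.5.
        Tie groups: |d|=1 (t=3), |d|=7 (t=2); sum(t^3 - t) = 30.
        Var[W] = n(n+1)(2n+1)/24 - sum(t^3-t)/48 = 2310/24 - 30/48 = 95.625.
        z = (W - E[W]) / sqrt(Var[W]) = (26 - 27.5) / 9.7788 = -0.1534.
        Two-sided p = 2*Phi(z) = 0.878088.
Step 6: alpha = 0.1. fail to reject H0.

W+ = 29, W- = 26, W = min = 26, p = 0.878088, fail to reject H0.


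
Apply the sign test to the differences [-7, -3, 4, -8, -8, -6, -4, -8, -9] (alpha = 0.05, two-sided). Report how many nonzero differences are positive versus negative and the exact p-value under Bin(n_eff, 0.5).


Step 1: Discard zero differences. Original n = 9; n_eff = number of nonzero differences = 9.
Nonzero differences (with sign): -7, -3, +4, -8, -8, -6, -4, -8, -9
Step 2: Count signs: positive = 1, negative = 8.
Step 3: Under H0: P(positive) = 0.5, so the number of positives S ~ Bin(9, 0.5).
Step 4: Two-sided exact p-value = sum of Bin(9,0.5) probabilities at or below the observed probability = 0.039062.
Step 5: alpha = 0.05. reject H0.

n_eff = 9, pos = 1, neg = 8, p = 0.039062, reject H0.


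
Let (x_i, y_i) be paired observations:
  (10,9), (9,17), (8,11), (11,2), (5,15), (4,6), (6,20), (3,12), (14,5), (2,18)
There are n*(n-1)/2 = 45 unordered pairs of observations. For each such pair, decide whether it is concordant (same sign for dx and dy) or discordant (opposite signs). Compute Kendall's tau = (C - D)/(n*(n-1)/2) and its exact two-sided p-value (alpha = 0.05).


Step 1: Enumerate the 45 unordered pairs (i,j) with i<j and classify each by sign(x_j-x_i) * sign(y_j-y_i).
  (1,2):dx=-1,dy=+8->D; (1,3):dx=-2,dy=+2->D; (1,4):dx=+1,dy=-7->D; (1,5):dx=-5,dy=+6->D
  (1,6):dx=-6,dy=-3->C; (1,7):dx=-4,dy=+11->D; (1,8):dx=-7,dy=+3->D; (1,9):dx=+4,dy=-4->D
  (1,10):dx=-8,dy=+9->D; (2,3):dx=-1,dy=-6->C; (2,4):dx=+2,dy=-15->D; (2,5):dx=-4,dy=-2->C
  (2,6):dx=-5,dy=-11->C; (2,7):dx=-3,dy=+3->D; (2,8):dx=-6,dy=-5->C; (2,9):dx=+5,dy=-12->D
  (2,10):dx=-7,dy=+1->D; (3,4):dx=+3,dy=-9->D; (3,5):dx=-3,dy=+4->D; (3,6):dx=-4,dy=-5->C
  (3,7):dx=-2,dy=+9->D; (3,8):dx=-5,dy=+1->D; (3,9):dx=+6,dy=-6->D; (3,10):dx=-6,dy=+7->D
  (4,5):dx=-6,dy=+13->D; (4,6):dx=-7,dy=+4->D; (4,7):dx=-5,dy=+18->D; (4,8):dx=-8,dy=+10->D
  (4,9):dx=+3,dy=+3->C; (4,10):dx=-9,dy=+16->D; (5,6):dx=-1,dy=-9->C; (5,7):dx=+1,dy=+5->C
  (5,8):dx=-2,dy=-3->C; (5,9):dx=+9,dy=-10->D; (5,10):dx=-3,dy=+3->D; (6,7):dx=+2,dy=+14->C
  (6,8):dx=-1,dy=+6->D; (6,9):dx=+10,dy=-1->D; (6,10):dx=-2,dy=+12->D; (7,8):dx=-3,dy=-8->C
  (7,9):dx=+8,dy=-15->D; (7,10):dx=-4,dy=-2->C; (8,9):dx=+11,dy=-7->D; (8,10):dx=-1,dy=+6->D
  (9,10):dx=-12,dy=+13->D
Step 2: C = 13, D = 32, total pairs = 45.
Step 3: tau = (C - D)/(n(n-1)/2) = (13 - 32)/45 = -0.422222.
Step 4: Exact two-sided p-value (enumerate n! = 3628800 permutations of y under H0): p = 0.108313.
Step 5: alpha = 0.05. fail to reject H0.

tau_b = -0.4222 (C=13, D=32), p = 0.108313, fail to reject H0.


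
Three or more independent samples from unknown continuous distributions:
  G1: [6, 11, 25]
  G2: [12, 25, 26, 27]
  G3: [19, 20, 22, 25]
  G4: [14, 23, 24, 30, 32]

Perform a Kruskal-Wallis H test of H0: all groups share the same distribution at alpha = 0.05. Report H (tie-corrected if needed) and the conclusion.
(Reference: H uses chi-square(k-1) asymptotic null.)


Step 1: Combine all N = 16 observations and assign midranks.
sorted (value, group, rank): (6,G1,1), (11,G1,2), (12,G2,3), (14,G4,4), (19,G3,5), (20,G3,6), (22,G3,7), (23,G4,8), (24,G4,9), (25,G1,11), (25,G2,11), (25,G3,11), (26,G2,13), (27,G2,14), (30,G4,15), (32,G4,16)
Step 2: Sum ranks within each group.
R_1 = 14 (n_1 = 3)
R_2 = 41 (n_2 = 4)
R_3 = 29 (n_3 = 4)
R_4 = 52 (n_4 = 5)
Step 3: H = 12/(N(N+1)) * sum(R_i^2/n_i) - 3(N+1)
     = 12/(16*17) * (14^2/3 + 41^2/4 + 29^2/4 + 52^2/5) - 3*17
     = 0.044118 * 1236.63 - 51
     = 3.557353.
Step 4: Ties present; correction factor C = 1 - 24/(16^3 - 16) = 0.994118. Corrected H = 3.557353 / 0.994118 = 3.578402.
Step 5: Under H0, H ~ chi^2(3); p-value = 0.310735.
Step 6: alpha = 0.05. fail to reject H0.

H = 3.5784, df = 3, p = 0.310735, fail to reject H0.


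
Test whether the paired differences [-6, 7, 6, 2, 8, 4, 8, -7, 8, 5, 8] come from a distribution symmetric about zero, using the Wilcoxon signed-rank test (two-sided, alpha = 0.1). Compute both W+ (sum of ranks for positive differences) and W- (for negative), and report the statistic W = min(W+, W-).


Step 1: Drop any zero differences (none here) and take |d_i|.
|d| = [6, 7, 6, 2, 8, 4, 8, 7, 8, 5, 8]
Step 2: Midrank |d_i| (ties get averaged ranks).
ranks: |6|->4.5, |7|->6.5, |6|->4.5, |2|->1, |8|->9.5, |4|->2, |8|->9.5, |7|->6.5, |8|->9.5, |5|->3, |8|->9.5
Step 3: Attach original signs; sum ranks with positive sign and with negative sign.
W+ = 6.5 + 4.5 + 1 + 9.5 + 2 + 9.5 + 9.5 + 3 + 9.5 = 55
W- = 4.5 + 6.5 = 11
(Check: W+ + W- = 66 should equal n(n+1)/2 = 66.)
Step 4: Test statistic W = min(W+, W-) = 11.
Step 5: Ties in |d|, so use the tie-corrected normal approximation.
        E[W] = n(n+1)/4 = 11*12/4 = 33.
        Tie groups: |d|=6 (t=2), |d|=7 (t=2), |d|=8 (t=4); sum(t^3 - t) = 72.
        Var[W] = n(n+1)(2n+1)/24 - sum(t^3-t)/48 = 3036/24 - 72/48 = 125.
        z = (W - E[W]) / sqrt(Var[W]) = (11 - 33) / 11.1803 = -1.9677.
        Two-sided p = 2*Phi(z) = 0.049098.
Step 6: alpha = 0.1. reject H0.

W+ = 55, W- = 11, W = min = 11, p = 0.049098, reject H0.


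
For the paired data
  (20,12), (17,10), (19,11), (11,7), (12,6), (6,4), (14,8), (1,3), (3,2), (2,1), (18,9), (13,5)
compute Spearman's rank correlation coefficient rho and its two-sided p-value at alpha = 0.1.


Step 1: Rank x and y separately (midranks; no ties here).
rank(x): 20->12, 17->9, 19->11, 11->5, 12->6, 6->4, 14->8, 1->1, 3->3, 2->2, 18->10, 13->7
rank(y): 12->12, 10->10, 11->11, 7->7, 6->6, 4->4, 8->8, 3->3, 2->2, 1->1, 9->9, 5->5
Step 2: d_i = R_x(i) - R_y(i); compute d_i^2.
  (12-12)^2=0, (9-10)^2=1, (11-11)^2=0, (5-7)^2=4, (6-6)^2=0, (4-4)^2=0, (8-8)^2=0, (1-3)^2=4, (3-2)^2=1, (2-1)^2=1, (10-9)^2=1, (7-5)^2=4
sum(d^2) = 16.
Step 3: rho = 1 - 6*16 / (12*(12^2 - 1)) = 1 - 96/1716 = 0.944056.
Step 4: Under H0, t = rho * sqrt((n-2)/(1-rho^2)) = 9.0525 ~ t(10).
Step 5: Two-sided p-value from the t-distribution with 10 df = 0.000004.
Step 6: alpha = 0.1. reject H0.

rho = 0.9441, p = 0.000004, reject H0 at alpha = 0.1.


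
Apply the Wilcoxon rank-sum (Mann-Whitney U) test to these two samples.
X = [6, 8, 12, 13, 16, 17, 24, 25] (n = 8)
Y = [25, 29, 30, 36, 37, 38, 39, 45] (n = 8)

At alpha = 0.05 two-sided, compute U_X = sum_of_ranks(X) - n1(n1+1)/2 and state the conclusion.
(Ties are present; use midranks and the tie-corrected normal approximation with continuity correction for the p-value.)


Step 1: Combine and sort all 16 observations; assign midranks.
sorted (value, group): (6,X), (8,X), (12,X), (13,X), (16,X), (17,X), (24,X), (25,X), (25,Y), (29,Y), (30,Y), (36,Y), (37,Y), (38,Y), (39,Y), (45,Y)
ranks: 6->1, 8->2, 12->3, 13->4, 16->5, 17->6, 24->7, 25->8.5, 25->8.5, 29->10, 30->11, 36->12, 37->13, 38->14, 39->15, 45->16
Step 2: Rank sum for X: R1 = 1 + 2 + 3 + 4 + 5 + 6 + 7 + 8.5 = 36.5.
Step 3: U_X = R1 - n1(n1+1)/2 = 36.5 - 8*9/2 = 36.5 - 36 = 0.5.
       U_Y = n1*n2 - U_X = 64 - 0.5 = 63.5.
Step 4: Ties are present, so use the tie-corrected normal approximation (with continuity correction) for the p-value.
Step 5: p-value = 0.001122; compare to alpha = 0.05. reject H0.

U_X = 0.5, p = 0.001122, reject H0 at alpha = 0.05.


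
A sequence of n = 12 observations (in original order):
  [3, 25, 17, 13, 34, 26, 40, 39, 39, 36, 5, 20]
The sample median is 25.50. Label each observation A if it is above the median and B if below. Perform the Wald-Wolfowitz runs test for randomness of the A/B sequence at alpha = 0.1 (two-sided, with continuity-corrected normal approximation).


Step 1: Compute median = 25.50; label A = above, B = below.
Labels in order: BBBBAAAAAABB  (n_A = 6, n_B = 6)
Step 2: Count runs R = 3.
Step 3: Under H0 (random ordering), E[R] = 2*n_A*n_B/(n_A+n_B) + 1 = 2*6*6/12 + 1 = 7.0000.
        Var[R] = 2*n_A*n_B*(2*n_A*n_B - n_A - n_B) / ((n_A+n_B)^2 * (n_A+n_B-1)) = 4320/1584 = 2.7273.
        SD[R] = 1.6514.
Step 4: Continuity-corrected z = (R + 0.5 - E[R]) / SD[R] = (3 + 0.5 - 7.0000) / 1.6514 = -2.1194.
Step 5: Two-sided p-value via normal approximation = 2*(1 - Phi(|z|)) = 0.034060.
Step 6: alpha = 0.1. reject H0.

R = 3, z = -2.1194, p = 0.034060, reject H0.


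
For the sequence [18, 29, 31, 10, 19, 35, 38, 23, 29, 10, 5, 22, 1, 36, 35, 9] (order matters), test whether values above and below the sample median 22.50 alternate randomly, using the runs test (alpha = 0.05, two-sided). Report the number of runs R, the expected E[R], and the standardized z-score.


Step 1: Compute median = 22.50; label A = above, B = below.
Labels in order: BAABBAAAABBBBAAB  (n_A = 8, n_B = 8)
Step 2: Count runs R = 7.
Step 3: Under H0 (random ordering), E[R] = 2*n_A*n_B/(n_A+n_B) + 1 = 2*8*8/16 + 1 = 9.0000.
        Var[R] = 2*n_A*n_B*(2*n_A*n_B - n_A - n_B) / ((n_A+n_B)^2 * (n_A+n_B-1)) = 14336/3840 = 3.7333.
        SD[R] = 1.9322.
Step 4: Continuity-corrected z = (R + 0.5 - E[R]) / SD[R] = (7 + 0.5 - 9.0000) / 1.9322 = -0.7763.
Step 5: Two-sided p-value via normal approximation = 2*(1 - Phi(|z|)) = 0.437558.
Step 6: alpha = 0.05. fail to reject H0.

R = 7, z = -0.7763, p = 0.437558, fail to reject H0.


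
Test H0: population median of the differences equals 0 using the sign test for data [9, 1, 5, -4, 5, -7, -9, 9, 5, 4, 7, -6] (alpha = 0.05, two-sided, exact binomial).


Step 1: Discard zero differences. Original n = 12; n_eff = number of nonzero differences = 12.
Nonzero differences (with sign): +9, +1, +5, -4, +5, -7, -9, +9, +5, +4, +7, -6
Step 2: Count signs: positive = 8, negative = 4.
Step 3: Under H0: P(positive) = 0.5, so the number of positives S ~ Bin(12, 0.5).
Step 4: Two-sided exact p-value = sum of Bin(12,0.5) probabilities at or below the observed probability = 0.387695.
Step 5: alpha = 0.05. fail to reject H0.

n_eff = 12, pos = 8, neg = 4, p = 0.387695, fail to reject H0.


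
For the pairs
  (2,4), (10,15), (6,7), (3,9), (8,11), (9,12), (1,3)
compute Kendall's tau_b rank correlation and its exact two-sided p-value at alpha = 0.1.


Step 1: Enumerate the 21 unordered pairs (i,j) with i<j and classify each by sign(x_j-x_i) * sign(y_j-y_i).
  (1,2):dx=+8,dy=+11->C; (1,3):dx=+4,dy=+3->C; (1,4):dx=+1,dy=+5->C; (1,5):dx=+6,dy=+7->C
  (1,6):dx=+7,dy=+8->C; (1,7):dx=-1,dy=-1->C; (2,3):dx=-4,dy=-8->C; (2,4):dx=-7,dy=-6->C
  (2,5):dx=-2,dy=-4->C; (2,6):dx=-1,dy=-3->C; (2,7):dx=-9,dy=-12->C; (3,4):dx=-3,dy=+2->D
  (3,5):dx=+2,dy=+4->C; (3,6):dx=+3,dy=+5->C; (3,7):dx=-5,dy=-4->C; (4,5):dx=+5,dy=+2->C
  (4,6):dx=+6,dy=+3->C; (4,7):dx=-2,dy=-6->C; (5,6):dx=+1,dy=+1->C; (5,7):dx=-7,dy=-8->C
  (6,7):dx=-8,dy=-9->C
Step 2: C = 20, D = 1, total pairs = 21.
Step 3: tau = (C - D)/(n(n-1)/2) = (20 - 1)/21 = 0.904762.
Step 4: Exact two-sided p-value (enumerate n! = 5040 permutations of y under H0): p = 0.002778.
Step 5: alpha = 0.1. reject H0.

tau_b = 0.9048 (C=20, D=1), p = 0.002778, reject H0.


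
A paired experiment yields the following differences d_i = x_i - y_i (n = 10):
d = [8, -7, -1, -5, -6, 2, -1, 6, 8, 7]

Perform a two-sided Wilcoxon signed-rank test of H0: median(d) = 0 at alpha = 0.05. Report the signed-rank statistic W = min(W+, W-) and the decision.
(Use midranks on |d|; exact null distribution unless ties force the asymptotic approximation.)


Step 1: Drop any zero differences (none here) and take |d_i|.
|d| = [8, 7, 1, 5, 6, 2, 1, 6, 8, 7]
Step 2: Midrank |d_i| (ties get averaged ranks).
ranks: |8|->9.5, |7|->7.5, |1|->1.5, |5|->4, |6|->5.5, |2|->3, |1|->1.5, |6|->5.5, |8|->9.5, |7|->7.5
Step 3: Attach original signs; sum ranks with positive sign and with negative sign.
W+ = 9.5 + 3 + 5.5 + 9.5 + 7.5 = 35
W- = 7.5 + 1.5 + 4 + 5.5 + 1.5 = 20
(Check: W+ + W- = 55 should equal n(n+1)/2 = 55.)
Step 4: Test statistic W = min(W+, W-) = 20.
Step 5: Ties in |d|, so use the tie-corrected normal approximation.
        E[W] = n(n+1)/4 = 10*11/4 = 27.5.
        Tie groups: |d|=1 (t=2), |d|=6 (t=2), |d|=7 (t=2), |d|=8 (t=2); sum(t^3 - t) = 24.
        Var[W] = n(n+1)(2n+1)/24 - sum(t^3-t)/48 = 2310/24 - 24/48 = 95.75.
        z = (W - E[W]) / sqrt(Var[W]) = (20 - 27.5) / 9.7852 = -0.7665.
        Two-sided p = 2*Phi(z) = 0.443400.
Step 6: alpha = 0.05. fail to reject H0.

W+ = 35, W- = 20, W = min = 20, p = 0.443400, fail to reject H0.


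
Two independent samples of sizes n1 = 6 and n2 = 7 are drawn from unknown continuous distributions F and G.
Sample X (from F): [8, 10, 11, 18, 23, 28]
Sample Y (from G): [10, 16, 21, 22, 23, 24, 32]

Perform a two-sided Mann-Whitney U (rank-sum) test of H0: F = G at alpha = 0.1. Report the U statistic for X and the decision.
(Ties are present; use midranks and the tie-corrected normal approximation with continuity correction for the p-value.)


Step 1: Combine and sort all 13 observations; assign midranks.
sorted (value, group): (8,X), (10,X), (10,Y), (11,X), (16,Y), (18,X), (21,Y), (22,Y), (23,X), (23,Y), (24,Y), (28,X), (32,Y)
ranks: 8->1, 10->2.5, 10->2.5, 11->4, 16->5, 18->6, 21->7, 22->8, 23->9.5, 23->9.5, 24->11, 28->12, 32->13
Step 2: Rank sum for X: R1 = 1 + 2.5 + 4 + 6 + 9.5 + 12 = 35.
Step 3: U_X = R1 - n1(n1+1)/2 = 35 - 6*7/2 = 35 - 21 = 14.
       U_Y = n1*n2 - U_X = 42 - 14 = 28.
Step 4: Ties are present, so use the tie-corrected normal approximation (with continuity correction) for the p-value.
Step 5: p-value = 0.351785; compare to alpha = 0.1. fail to reject H0.

U_X = 14, p = 0.351785, fail to reject H0 at alpha = 0.1.


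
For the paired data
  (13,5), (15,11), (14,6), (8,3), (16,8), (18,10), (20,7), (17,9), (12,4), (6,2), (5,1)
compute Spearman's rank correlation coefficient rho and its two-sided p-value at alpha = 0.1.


Step 1: Rank x and y separately (midranks; no ties here).
rank(x): 13->5, 15->7, 14->6, 8->3, 16->8, 18->10, 20->11, 17->9, 12->4, 6->2, 5->1
rank(y): 5->5, 11->11, 6->6, 3->3, 8->8, 10->10, 7->7, 9->9, 4->4, 2->2, 1->1
Step 2: d_i = R_x(i) - R_y(i); compute d_i^2.
  (5-5)^2=0, (7-11)^2=16, (6-6)^2=0, (3-3)^2=0, (8-8)^2=0, (10-10)^2=0, (11-7)^2=16, (9-9)^2=0, (4-4)^2=0, (2-2)^2=0, (1-1)^2=0
sum(d^2) = 32.
Step 3: rho = 1 - 6*32 / (11*(11^2 - 1)) = 1 - 192/1320 = 0.854545.
Step 4: Under H0, t = rho * sqrt((n-2)/(1-rho^2)) = 4.9360 ~ t(9).
Step 5: Two-sided p-value from the t-distribution with 9 df = 0.000807.
Step 6: alpha = 0.1. reject H0.

rho = 0.8545, p = 0.000807, reject H0 at alpha = 0.1.


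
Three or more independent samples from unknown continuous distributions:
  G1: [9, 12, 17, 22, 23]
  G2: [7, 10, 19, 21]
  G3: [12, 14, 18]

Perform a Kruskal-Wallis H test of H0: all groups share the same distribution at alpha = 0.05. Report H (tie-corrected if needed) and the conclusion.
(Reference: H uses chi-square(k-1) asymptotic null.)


Step 1: Combine all N = 12 observations and assign midranks.
sorted (value, group, rank): (7,G2,1), (9,G1,2), (10,G2,3), (12,G1,4.5), (12,G3,4.5), (14,G3,6), (17,G1,7), (18,G3,8), (19,G2,9), (21,G2,10), (22,G1,11), (23,G1,12)
Step 2: Sum ranks within each group.
R_1 = 36.5 (n_1 = 5)
R_2 = 23 (n_2 = 4)
R_3 = 18.5 (n_3 = 3)
Step 3: H = 12/(N(N+1)) * sum(R_i^2/n_i) - 3(N+1)
     = 12/(12*13) * (36.5^2/5 + 23^2/4 + 18.5^2/3) - 3*13
     = 0.076923 * 512.783 - 39
     = 0.444872.
Step 4: Ties present; correction factor C = 1 - 6/(12^3 - 12) = 0.996503. Corrected H = 0.444872 / 0.996503 = 0.446433.
Step 5: Under H0, H ~ chi^2(2); p-value = 0.799942.
Step 6: alpha = 0.05. fail to reject H0.

H = 0.4464, df = 2, p = 0.799942, fail to reject H0.


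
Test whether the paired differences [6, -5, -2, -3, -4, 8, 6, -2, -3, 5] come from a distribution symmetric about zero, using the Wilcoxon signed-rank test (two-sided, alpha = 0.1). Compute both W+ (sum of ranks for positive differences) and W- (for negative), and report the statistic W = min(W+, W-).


Step 1: Drop any zero differences (none here) and take |d_i|.
|d| = [6, 5, 2, 3, 4, 8, 6, 2, 3, 5]
Step 2: Midrank |d_i| (ties get averaged ranks).
ranks: |6|->8.5, |5|->6.5, |2|->1.5, |3|->3.5, |4|->5, |8|->10, |6|->8.5, |2|->1.5, |3|->3.5, |5|->6.5
Step 3: Attach original signs; sum ranks with positive sign and with negative sign.
W+ = 8.5 + 10 + 8.5 + 6.5 = 33.5
W- = 6.5 + 1.5 + 3.5 + 5 + 1.5 + 3.5 = 21.5
(Check: W+ + W- = 55 should equal n(n+1)/2 = 55.)
Step 4: Test statistic W = min(W+, W-) = 21.5.
Step 5: Ties in |d|, so use the tie-corrected normal approximation.
        E[W] = n(n+1)/4 = 10*11/4 = 27.5.
        Tie groups: |d|=2 (t=2), |d|=3 (t=2), |d|=5 (t=2), |d|=6 (t=2); sum(t^3 - t) = 24.
        Var[W] = n(n+1)(2n+1)/24 - sum(t^3-t)/48 = 2310/24 - 24/48 = 95.75.
        z = (W - E[W]) / sqrt(Var[W]) = (21.5 - 27.5) / 9.7852 = -0.6132.
        Two-sided p = 2*Phi(z) = 0.539763.
Step 6: alpha = 0.1. fail to reject H0.

W+ = 33.5, W- = 21.5, W = min = 21.5, p = 0.539763, fail to reject H0.


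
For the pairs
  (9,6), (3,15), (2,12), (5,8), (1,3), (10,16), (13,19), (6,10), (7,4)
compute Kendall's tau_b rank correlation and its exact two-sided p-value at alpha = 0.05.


Step 1: Enumerate the 36 unordered pairs (i,j) with i<j and classify each by sign(x_j-x_i) * sign(y_j-y_i).
  (1,2):dx=-6,dy=+9->D; (1,3):dx=-7,dy=+6->D; (1,4):dx=-4,dy=+2->D; (1,5):dx=-8,dy=-3->C
  (1,6):dx=+1,dy=+10->C; (1,7):dx=+4,dy=+13->C; (1,8):dx=-3,dy=+4->D; (1,9):dx=-2,dy=-2->C
  (2,3):dx=-1,dy=-3->C; (2,4):dx=+2,dy=-7->D; (2,5):dx=-2,dy=-12->C; (2,6):dx=+7,dy=+1->C
  (2,7):dx=+10,dy=+4->C; (2,8):dx=+3,dy=-5->D; (2,9):dx=+4,dy=-11->D; (3,4):dx=+3,dy=-4->D
  (3,5):dx=-1,dy=-9->C; (3,6):dx=+8,dy=+4->C; (3,7):dx=+11,dy=+7->C; (3,8):dx=+4,dy=-2->D
  (3,9):dx=+5,dy=-8->D; (4,5):dx=-4,dy=-5->C; (4,6):dx=+5,dy=+8->C; (4,7):dx=+8,dy=+11->C
  (4,8):dx=+1,dy=+2->C; (4,9):dx=+2,dy=-4->D; (5,6):dx=+9,dy=+13->C; (5,7):dx=+12,dy=+16->C
  (5,8):dx=+5,dy=+7->C; (5,9):dx=+6,dy=+1->C; (6,7):dx=+3,dy=+3->C; (6,8):dx=-4,dy=-6->C
  (6,9):dx=-3,dy=-12->C; (7,8):dx=-7,dy=-9->C; (7,9):dx=-6,dy=-15->C; (8,9):dx=+1,dy=-6->D
Step 2: C = 24, D = 12, total pairs = 36.
Step 3: tau = (C - D)/(n(n-1)/2) = (24 - 12)/36 = 0.333333.
Step 4: Exact two-sided p-value (enumerate n! = 362880 permutations of y under H0): p = 0.259518.
Step 5: alpha = 0.05. fail to reject H0.

tau_b = 0.3333 (C=24, D=12), p = 0.259518, fail to reject H0.


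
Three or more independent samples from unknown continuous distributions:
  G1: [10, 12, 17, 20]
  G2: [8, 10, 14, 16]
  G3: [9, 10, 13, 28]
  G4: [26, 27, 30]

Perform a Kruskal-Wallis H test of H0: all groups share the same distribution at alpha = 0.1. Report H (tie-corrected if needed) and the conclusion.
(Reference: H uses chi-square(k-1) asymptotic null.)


Step 1: Combine all N = 15 observations and assign midranks.
sorted (value, group, rank): (8,G2,1), (9,G3,2), (10,G1,4), (10,G2,4), (10,G3,4), (12,G1,6), (13,G3,7), (14,G2,8), (16,G2,9), (17,G1,10), (20,G1,11), (26,G4,12), (27,G4,13), (28,G3,14), (30,G4,15)
Step 2: Sum ranks within each group.
R_1 = 31 (n_1 = 4)
R_2 = 22 (n_2 = 4)
R_3 = 27 (n_3 = 4)
R_4 = 40 (n_4 = 3)
Step 3: H = 12/(N(N+1)) * sum(R_i^2/n_i) - 3(N+1)
     = 12/(15*16) * (31^2/4 + 22^2/4 + 27^2/4 + 40^2/3) - 3*16
     = 0.050000 * 1076.83 - 48
     = 5.841667.
Step 4: Ties present; correction factor C = 1 - 24/(15^3 - 15) = 0.992857. Corrected H = 5.841667 / 0.992857 = 5.883693.
Step 5: Under H0, H ~ chi^2(3); p-value = 0.117408.
Step 6: alpha = 0.1. fail to reject H0.

H = 5.8837, df = 3, p = 0.117408, fail to reject H0.


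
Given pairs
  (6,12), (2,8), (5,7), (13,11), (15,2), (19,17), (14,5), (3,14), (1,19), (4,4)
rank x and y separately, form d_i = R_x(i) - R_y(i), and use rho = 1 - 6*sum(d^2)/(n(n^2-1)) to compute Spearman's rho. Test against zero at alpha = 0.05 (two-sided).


Step 1: Rank x and y separately (midranks; no ties here).
rank(x): 6->6, 2->2, 5->5, 13->7, 15->9, 19->10, 14->8, 3->3, 1->1, 4->4
rank(y): 12->7, 8->5, 7->4, 11->6, 2->1, 17->9, 5->3, 14->8, 19->10, 4->2
Step 2: d_i = R_x(i) - R_y(i); compute d_i^2.
  (6-7)^2=1, (2-5)^2=9, (5-4)^2=1, (7-6)^2=1, (9-1)^2=64, (10-9)^2=1, (8-3)^2=25, (3-8)^2=25, (1-10)^2=81, (4-2)^2=4
sum(d^2) = 212.
Step 3: rho = 1 - 6*212 / (10*(10^2 - 1)) = 1 - 1272/990 = -0.284848.
Step 4: Under H0, t = rho * sqrt((n-2)/(1-rho^2)) = -0.8405 ~ t(8).
Step 5: Two-sided p-value from the t-distribution with 8 df = 0.425038.
Step 6: alpha = 0.05. fail to reject H0.

rho = -0.2848, p = 0.425038, fail to reject H0 at alpha = 0.05.


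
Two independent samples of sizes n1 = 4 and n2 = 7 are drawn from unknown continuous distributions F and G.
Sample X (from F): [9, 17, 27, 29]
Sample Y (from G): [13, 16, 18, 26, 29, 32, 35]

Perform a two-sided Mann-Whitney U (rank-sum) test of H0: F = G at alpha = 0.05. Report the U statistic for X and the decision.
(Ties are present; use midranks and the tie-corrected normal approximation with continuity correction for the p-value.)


Step 1: Combine and sort all 11 observations; assign midranks.
sorted (value, group): (9,X), (13,Y), (16,Y), (17,X), (18,Y), (26,Y), (27,X), (29,X), (29,Y), (32,Y), (35,Y)
ranks: 9->1, 13->2, 16->3, 17->4, 18->5, 26->6, 27->7, 29->8.5, 29->8.5, 32->10, 35->11
Step 2: Rank sum for X: R1 = 1 + 4 + 7 + 8.5 = 20.5.
Step 3: U_X = R1 - n1(n1+1)/2 = 20.5 - 4*5/2 = 20.5 - 10 = 10.5.
       U_Y = n1*n2 - U_X = 28 - 10.5 = 17.5.
Step 4: Ties are present, so use the tie-corrected normal approximation (with continuity correction) for the p-value.
Step 5: p-value = 0.569872; compare to alpha = 0.05. fail to reject H0.

U_X = 10.5, p = 0.569872, fail to reject H0 at alpha = 0.05.


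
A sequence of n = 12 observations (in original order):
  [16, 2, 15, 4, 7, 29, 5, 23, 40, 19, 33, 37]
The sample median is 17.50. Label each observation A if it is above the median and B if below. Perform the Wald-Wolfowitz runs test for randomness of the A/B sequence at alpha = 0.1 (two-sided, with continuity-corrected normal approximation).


Step 1: Compute median = 17.50; label A = above, B = below.
Labels in order: BBBBBABAAAAA  (n_A = 6, n_B = 6)
Step 2: Count runs R = 4.
Step 3: Under H0 (random ordering), E[R] = 2*n_A*n_B/(n_A+n_B) + 1 = 2*6*6/12 + 1 = 7.0000.
        Var[R] = 2*n_A*n_B*(2*n_A*n_B - n_A - n_B) / ((n_A+n_B)^2 * (n_A+n_B-1)) = 4320/1584 = 2.7273.
        SD[R] = 1.6514.
Step 4: Continuity-corrected z = (R + 0.5 - E[R]) / SD[R] = (4 + 0.5 - 7.0000) / 1.6514 = -1.5138.
Step 5: Two-sided p-value via normal approximation = 2*(1 - Phi(|z|)) = 0.130070.
Step 6: alpha = 0.1. fail to reject H0.

R = 4, z = -1.5138, p = 0.130070, fail to reject H0.


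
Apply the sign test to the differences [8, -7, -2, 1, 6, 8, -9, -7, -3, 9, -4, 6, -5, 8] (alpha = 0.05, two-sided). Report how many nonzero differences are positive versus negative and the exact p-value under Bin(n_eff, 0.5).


Step 1: Discard zero differences. Original n = 14; n_eff = number of nonzero differences = 14.
Nonzero differences (with sign): +8, -7, -2, +1, +6, +8, -9, -7, -3, +9, -4, +6, -5, +8
Step 2: Count signs: positive = 7, negative = 7.
Step 3: Under H0: P(positive) = 0.5, so the number of positives S ~ Bin(14, 0.5).
Step 4: Two-sided exact p-value = sum of Bin(14,0.5) probabilities at or below the observed probability = 1.000000.
Step 5: alpha = 0.05. fail to reject H0.

n_eff = 14, pos = 7, neg = 7, p = 1.000000, fail to reject H0.


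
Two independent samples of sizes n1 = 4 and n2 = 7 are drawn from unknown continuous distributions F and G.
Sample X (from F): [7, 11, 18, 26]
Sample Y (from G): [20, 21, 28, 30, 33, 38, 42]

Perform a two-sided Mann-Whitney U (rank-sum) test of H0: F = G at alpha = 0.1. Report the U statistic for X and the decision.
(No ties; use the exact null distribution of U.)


Step 1: Combine and sort all 11 observations; assign midranks.
sorted (value, group): (7,X), (11,X), (18,X), (20,Y), (21,Y), (26,X), (28,Y), (30,Y), (33,Y), (38,Y), (42,Y)
ranks: 7->1, 11->2, 18->3, 20->4, 21->5, 26->6, 28->7, 30->8, 33->9, 38->10, 42->11
Step 2: Rank sum for X: R1 = 1 + 2 + 3 + 6 = 12.
Step 3: U_X = R1 - n1(n1+1)/2 = 12 - 4*5/2 = 12 - 10 = 2.
       U_Y = n1*n2 - U_X = 28 - 2 = 26.
Step 4: No ties, so the exact null distribution of U (based on enumerating the C(11,4) = 330 equally likely rank assignments) gives the two-sided p-value.
Step 5: p-value = 0.024242; compare to alpha = 0.1. reject H0.

U_X = 2, p = 0.024242, reject H0 at alpha = 0.1.


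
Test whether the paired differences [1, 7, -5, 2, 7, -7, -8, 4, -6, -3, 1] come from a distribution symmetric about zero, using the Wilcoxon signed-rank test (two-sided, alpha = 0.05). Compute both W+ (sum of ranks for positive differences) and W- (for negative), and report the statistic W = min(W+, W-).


Step 1: Drop any zero differences (none here) and take |d_i|.
|d| = [1, 7, 5, 2, 7, 7, 8, 4, 6, 3, 1]
Step 2: Midrank |d_i| (ties get averaged ranks).
ranks: |1|->1.5, |7|->9, |5|->6, |2|->3, |7|->9, |7|->9, |8|->11, |4|->5, |6|->7, |3|->4, |1|->1.5
Step 3: Attach original signs; sum ranks with positive sign and with negative sign.
W+ = 1.5 + 9 + 3 + 9 + 5 + 1.5 = 29
W- = 6 + 9 + 11 + 7 + 4 = 37
(Check: W+ + W- = 66 should equal n(n+1)/2 = 66.)
Step 4: Test statistic W = min(W+, W-) = 29.
Step 5: Ties in |d|, so use the tie-corrected normal approximation.
        E[W] = n(n+1)/4 = 11*12/4 = 33.
        Tie groups: |d|=1 (t=2), |d|=7 (t=3); sum(t^3 - t) = 30.
        Var[W] = n(n+1)(2n+1)/24 - sum(t^3-t)/48 = 3036/24 - 30/48 = 125.875.
        z = (W - E[W]) / sqrt(Var[W]) = (29 - 33) / 11.2194 = -0.3565.
        Two-sided p = 2*Phi(z) = 0.721447.
Step 6: alpha = 0.05. fail to reject H0.

W+ = 29, W- = 37, W = min = 29, p = 0.721447, fail to reject H0.


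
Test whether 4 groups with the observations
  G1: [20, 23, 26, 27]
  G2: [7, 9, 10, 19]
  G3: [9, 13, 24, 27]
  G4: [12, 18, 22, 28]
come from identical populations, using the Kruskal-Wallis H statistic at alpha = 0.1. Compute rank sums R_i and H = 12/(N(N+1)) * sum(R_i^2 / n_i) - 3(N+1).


Step 1: Combine all N = 16 observations and assign midranks.
sorted (value, group, rank): (7,G2,1), (9,G2,2.5), (9,G3,2.5), (10,G2,4), (12,G4,5), (13,G3,6), (18,G4,7), (19,G2,8), (20,G1,9), (22,G4,10), (23,G1,11), (24,G3,12), (26,G1,13), (27,G1,14.5), (27,G3,14.5), (28,G4,16)
Step 2: Sum ranks within each group.
R_1 = 47.5 (n_1 = 4)
R_2 = 15.5 (n_2 = 4)
R_3 = 35 (n_3 = 4)
R_4 = 38 (n_4 = 4)
Step 3: H = 12/(N(N+1)) * sum(R_i^2/n_i) - 3(N+1)
     = 12/(16*17) * (47.5^2/4 + 15.5^2/4 + 35^2/4 + 38^2/4) - 3*17
     = 0.044118 * 1291.38 - 51
     = 5.972426.
Step 4: Ties present; correction factor C = 1 - 12/(16^3 - 16) = 0.997059. Corrected H = 5.972426 / 0.997059 = 5.990044.
Step 5: Under H0, H ~ chi^2(3); p-value = 0.112096.
Step 6: alpha = 0.1. fail to reject H0.

H = 5.9900, df = 3, p = 0.112096, fail to reject H0.


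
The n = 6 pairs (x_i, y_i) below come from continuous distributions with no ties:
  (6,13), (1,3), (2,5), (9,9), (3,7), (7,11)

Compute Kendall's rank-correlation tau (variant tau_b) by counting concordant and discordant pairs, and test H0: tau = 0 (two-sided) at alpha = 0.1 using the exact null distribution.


Step 1: Enumerate the 15 unordered pairs (i,j) with i<j and classify each by sign(x_j-x_i) * sign(y_j-y_i).
  (1,2):dx=-5,dy=-10->C; (1,3):dx=-4,dy=-8->C; (1,4):dx=+3,dy=-4->D; (1,5):dx=-3,dy=-6->C
  (1,6):dx=+1,dy=-2->D; (2,3):dx=+1,dy=+2->C; (2,4):dx=+8,dy=+6->C; (2,5):dx=+2,dy=+4->C
  (2,6):dx=+6,dy=+8->C; (3,4):dx=+7,dy=+4->C; (3,5):dx=+1,dy=+2->C; (3,6):dx=+5,dy=+6->C
  (4,5):dx=-6,dy=-2->C; (4,6):dx=-2,dy=+2->D; (5,6):dx=+4,dy=+4->C
Step 2: C = 12, D = 3, total pairs = 15.
Step 3: tau = (C - D)/(n(n-1)/2) = (12 - 3)/15 = 0.600000.
Step 4: Exact two-sided p-value (enumerate n! = 720 permutations of y under H0): p = 0.136111.
Step 5: alpha = 0.1. fail to reject H0.

tau_b = 0.6000 (C=12, D=3), p = 0.136111, fail to reject H0.


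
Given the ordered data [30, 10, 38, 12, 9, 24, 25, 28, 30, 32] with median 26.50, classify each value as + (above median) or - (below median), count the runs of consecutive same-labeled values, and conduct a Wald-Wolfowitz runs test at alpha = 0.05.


Step 1: Compute median = 26.50; label A = above, B = below.
Labels in order: ABABBBBAAA  (n_A = 5, n_B = 5)
Step 2: Count runs R = 5.
Step 3: Under H0 (random ordering), E[R] = 2*n_A*n_B/(n_A+n_B) + 1 = 2*5*5/10 + 1 = 6.0000.
        Var[R] = 2*n_A*n_B*(2*n_A*n_B - n_A - n_B) / ((n_A+n_B)^2 * (n_A+n_B-1)) = 2000/900 = 2.2222.
        SD[R] = 1.4907.
Step 4: Continuity-corrected z = (R + 0.5 - E[R]) / SD[R] = (5 + 0.5 - 6.0000) / 1.4907 = -0.3354.
Step 5: Two-sided p-value via normal approximation = 2*(1 - Phi(|z|)) = 0.737316.
Step 6: alpha = 0.05. fail to reject H0.

R = 5, z = -0.3354, p = 0.737316, fail to reject H0.


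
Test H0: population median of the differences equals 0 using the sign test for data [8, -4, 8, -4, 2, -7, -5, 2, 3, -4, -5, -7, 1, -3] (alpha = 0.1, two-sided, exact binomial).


Step 1: Discard zero differences. Original n = 14; n_eff = number of nonzero differences = 14.
Nonzero differences (with sign): +8, -4, +8, -4, +2, -7, -5, +2, +3, -4, -5, -7, +1, -3
Step 2: Count signs: positive = 6, negative = 8.
Step 3: Under H0: P(positive) = 0.5, so the number of positives S ~ Bin(14, 0.5).
Step 4: Two-sided exact p-value = sum of Bin(14,0.5) probabilities at or below the observed probability = 0.790527.
Step 5: alpha = 0.1. fail to reject H0.

n_eff = 14, pos = 6, neg = 8, p = 0.790527, fail to reject H0.


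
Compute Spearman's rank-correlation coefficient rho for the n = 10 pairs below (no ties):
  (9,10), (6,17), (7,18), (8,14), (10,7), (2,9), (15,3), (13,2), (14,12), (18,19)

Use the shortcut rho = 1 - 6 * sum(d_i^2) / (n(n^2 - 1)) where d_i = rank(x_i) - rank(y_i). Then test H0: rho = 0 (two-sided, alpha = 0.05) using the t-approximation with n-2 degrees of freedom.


Step 1: Rank x and y separately (midranks; no ties here).
rank(x): 9->5, 6->2, 7->3, 8->4, 10->6, 2->1, 15->9, 13->7, 14->8, 18->10
rank(y): 10->5, 17->8, 18->9, 14->7, 7->3, 9->4, 3->2, 2->1, 12->6, 19->10
Step 2: d_i = R_x(i) - R_y(i); compute d_i^2.
  (5-5)^2=0, (2-8)^2=36, (3-9)^2=36, (4-7)^2=9, (6-3)^2=9, (1-4)^2=9, (9-2)^2=49, (7-1)^2=36, (8-6)^2=4, (10-10)^2=0
sum(d^2) = 188.
Step 3: rho = 1 - 6*188 / (10*(10^2 - 1)) = 1 - 1128/990 = -0.139394.
Step 4: Under H0, t = rho * sqrt((n-2)/(1-rho^2)) = -0.3982 ~ t(8).
Step 5: Two-sided p-value from the t-distribution with 8 df = 0.700932.
Step 6: alpha = 0.05. fail to reject H0.

rho = -0.1394, p = 0.700932, fail to reject H0 at alpha = 0.05.
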